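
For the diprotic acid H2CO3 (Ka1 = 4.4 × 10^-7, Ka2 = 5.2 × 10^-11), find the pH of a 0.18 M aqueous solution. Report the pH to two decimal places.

pH = 3.55

Since Ka1 ≫ Ka2, the first ionization dominates [H+].
Ka1 = x²/(0.18 − x) = 4.4 × 10^-7
x ≈ √(4.4 × 10^-7 × 0.18) = 2.81 × 10^-4 M
pH = −log(2.81 × 10^-4) = 3.55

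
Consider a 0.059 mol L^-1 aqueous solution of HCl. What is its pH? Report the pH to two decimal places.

HCl is a strong acid and dissociates completely, so [H+] = 0.059 M.
pH = -log(0.059) = 1.23

pH = 1.23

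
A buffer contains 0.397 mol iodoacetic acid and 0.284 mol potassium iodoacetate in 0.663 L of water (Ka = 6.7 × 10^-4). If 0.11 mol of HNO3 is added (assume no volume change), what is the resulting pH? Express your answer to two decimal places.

pH = 2.71

Added H+ converts ICH2COO- to ICH2COOH: ICH2COOH → 0.507 mol, ICH2COO- → 0.174 mol.
pKa = −log(6.7 × 10^-4) = 3.174
pH = pKa + log([A⁻]/[HA]) = 3.174 + log(0.174/0.507) = 3.174 -0.464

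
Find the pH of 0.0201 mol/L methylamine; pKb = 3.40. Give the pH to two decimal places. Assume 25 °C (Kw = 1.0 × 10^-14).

pH = 11.42

CH3NH2 + H2O ⇌ CH3NH3+ + OH-
Kb = 10^(−3.40) = 3.98 × 10^-4
From the ICE table, Kb = [OH-]²/(0.0201 − [OH-]) = 3.98 × 10^-4.
[OH-] is not negligible relative to C₀; solve [OH-]² + 0.000398·[OH-] − 8e-06 = 0.
[OH-] = [−0.000398 + √(0.000398² + 3.2e-05)]/2 = 2.64 × 10^-3 M
pOH = 2.58, so pH = 14.00 − pOH = 11.42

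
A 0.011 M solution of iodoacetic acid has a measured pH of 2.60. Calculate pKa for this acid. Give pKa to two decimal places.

pKa = 3.13

[H+] = 10^(-2.60) = 2.51 × 10^-3 M
At equilibrium [HA] = 0.011 − 2.51 × 10^-3 = 8.49 × 10^-3 M
Ka = [H+][A-]/[HA] = (2.51 × 10^-3)² / 8.49 × 10^-3 = 7.42 × 10^-4
pKa = -log(7.42 × 10^-4) = 3.13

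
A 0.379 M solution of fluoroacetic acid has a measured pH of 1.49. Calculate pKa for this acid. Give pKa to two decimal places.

[H+] = 10^(-1.49) = 3.24 × 10^-2 M
At equilibrium [HA] = 0.379 − 3.24 × 10^-2 = 3.47 × 10^-1 M
Ka = [H+][A-]/[HA] = (3.24 × 10^-2)² / 3.47 × 10^-1 = 3.03 × 10^-3
pKa = -log(3.03 × 10^-3) = 2.52

pKa = 2.52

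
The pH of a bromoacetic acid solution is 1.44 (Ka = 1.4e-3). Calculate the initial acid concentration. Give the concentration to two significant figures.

C₀ = 9.8 × 10^-1 M

[H+] = 10^(-1.44) = 3.63 × 10^-2 M = x
Ka = x²/(C₀ − x) ⇒ C₀ = x + x²/Ka
C₀ = 3.63 × 10^-2 + (3.63 × 10^-2)²/(1.4 × 10^-3) = 9.78 × 10^-1 M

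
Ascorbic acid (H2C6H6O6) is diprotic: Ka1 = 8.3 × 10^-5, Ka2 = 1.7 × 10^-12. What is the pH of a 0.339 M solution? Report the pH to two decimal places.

Ka1 ≫ Ka2, so treat the first dissociation as the only significant source of H+.
Ka1 = x²/(0.339 − x) = 8.3 × 10^-5
x ≈ √(8.3 × 10^-5 × 0.339) = 5.30 × 10^-3 M
pH = −log(5.30 × 10^-3) = 2.28

pH = 2.28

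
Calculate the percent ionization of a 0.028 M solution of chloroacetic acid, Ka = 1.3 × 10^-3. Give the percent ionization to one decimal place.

ClCH2COOH ⇌ ClCH2COO- + H+; let x = [H+] at equilibrium.
Ka = x²/(C₀ − x); solving the quadratic gives x = 5.42 × 10^-3 M.
% ionization = x/C₀ × 100% = 5.42 × 10^-3/0.028 × 100% = 19.4%

19.4%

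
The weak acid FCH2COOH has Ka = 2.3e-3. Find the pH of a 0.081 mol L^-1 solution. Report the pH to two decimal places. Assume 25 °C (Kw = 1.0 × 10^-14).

FCH2COOH ⇌ FCH2COO- + H+
Let x = [H+] at equilibrium. Ka = x²/(0.081 − x).
x is not negligible relative to C₀; solve x² + 0.0023·x − 0.000186 = 0.
x = [−0.0023 + √(0.0023² + 0.000745)]/2 = 1.25 × 10^-2 M
pH = −log(1.25 × 10^-2) = 1.90

pH = 1.90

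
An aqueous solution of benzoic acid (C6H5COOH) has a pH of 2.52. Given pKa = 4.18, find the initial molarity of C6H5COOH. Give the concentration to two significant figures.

[H+] = 10^(-2.52) = 3.02 × 10^-3 M = x
Ka = 10^(−4.18) = 6.61 × 10^-5
Ka = x²/(C₀ − x) ⇒ C₀ = x + x²/Ka
C₀ = 3.02 × 10^-3 + (3.02 × 10^-3)²/(6.61 × 10^-5) = 1.41 × 10^-1 M

C₀ = 1.4 × 10^-1 M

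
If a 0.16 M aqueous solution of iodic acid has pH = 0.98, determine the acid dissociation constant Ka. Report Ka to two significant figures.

[H+] = 10^(-0.98) = 1.05 × 10^-1 M
At equilibrium [HA] = 0.16 − 1.05 × 10^-1 = 5.50 × 10^-2 M
Ka = [H+][A-]/[HA] = (1.05 × 10^-1)² / 5.50 × 10^-2 = 2.0 × 10^-1

Ka = 2.0 × 10^-1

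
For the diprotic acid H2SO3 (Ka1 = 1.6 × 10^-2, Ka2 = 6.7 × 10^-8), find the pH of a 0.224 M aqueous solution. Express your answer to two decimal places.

Since Ka1 ≫ Ka2, the first ionization dominates [H+].
Ka1 = x²/(0.224 − x) = 1.6 × 10^-2
Solving the quadratic: x = (−Ka1 + √(Ka1² + 4·Ka1·C₀))/2 = 5.24 × 10^-2 M
pH = −log(5.24 × 10^-2) = 1.28

pH = 1.28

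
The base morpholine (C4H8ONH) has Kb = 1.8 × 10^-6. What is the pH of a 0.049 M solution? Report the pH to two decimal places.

C4H8ONH + H2O ⇌ C4H8ONH2+ + OH-
Kb = [OH-]²/(0.049 − [OH-]) = 1.8 × 10^-6
Since Kb ≪ C₀, [OH-] ≈ √(Kb·C₀) = 2.97 × 10^-4 M.
pOH = −log(2.97 × 10^-4) = 3.53; pH = 14.00 − 3.53 = 10.47

pH = 10.47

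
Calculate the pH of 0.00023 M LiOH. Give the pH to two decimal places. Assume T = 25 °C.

pH = 10.36

LiOH is a strong base; [OH-] = 0.00023 M.
pOH = -log(0.00023) = 3.64
pH = 14.00 - 3.64 = 10.36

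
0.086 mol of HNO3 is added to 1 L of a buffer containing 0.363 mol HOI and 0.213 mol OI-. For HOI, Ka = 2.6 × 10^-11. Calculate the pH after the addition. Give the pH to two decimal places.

pH = 10.04

After neutralization: n(HOI) = 0.449 mol, n(OI-) = 0.127 mol.
pKa = −log(2.6 × 10^-11) = 10.585
pH = pKa + log([A⁻]/[HA]) = 10.585 + log(0.127/0.449) = 10.585 -0.548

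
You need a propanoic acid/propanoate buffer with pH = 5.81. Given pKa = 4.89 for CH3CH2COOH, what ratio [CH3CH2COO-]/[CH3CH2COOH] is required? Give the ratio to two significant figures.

pH = pKa + log(r) ⇒ log(r) = 5.81 − 4.89 = +0.92
r = [CH3CH2COO-]/[CH3CH2COOH] = 10^(+0.92) = 8.32

ratio = 8.3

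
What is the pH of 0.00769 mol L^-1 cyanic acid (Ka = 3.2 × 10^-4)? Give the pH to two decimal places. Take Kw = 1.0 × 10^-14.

pH = 2.85

HOCN ⇌ OCN- + H+
From the ICE table, Ka = [H+]²/(0.00769 − [H+]) = 3.2 × 10^-4.
Here C₀/Ka ≈ 24, so the small-[H+] approximation fails. Use the quadratic:
[H+] = [−0.00032 + √(0.00032² + 9.84e-06)]/2 = 1.42 × 10^-3 M
pH = −log(1.42 × 10^-3) = 2.85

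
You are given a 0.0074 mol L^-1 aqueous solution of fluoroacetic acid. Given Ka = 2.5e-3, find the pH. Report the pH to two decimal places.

FCH2COOH ⇌ FCH2COO- + H+
Ka = x²/(0.0074 − x) = 2.5 × 10^-3
Here C₀/Ka ≈ 2.96, so the small-x approximation fails. Use the quadratic:
x = [−0.0025 + √(0.0025² + 7.4e-05)]/2 = 3.23 × 10^-3 M
pH = −log(3.23 × 10^-3) = 2.49

pH = 2.49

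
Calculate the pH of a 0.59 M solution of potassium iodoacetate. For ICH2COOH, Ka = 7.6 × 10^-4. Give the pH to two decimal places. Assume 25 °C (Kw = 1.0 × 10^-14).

pH = 8.45

ICH2COO- is the conjugate base of the weak acid ICH2COOH.
Kb = Kw/Ka = 1.0×10^-14 / 7.6 × 10^-4 = 1.32 × 10^-11
Kb = [OH-]²/(0.59 − [OH-]) = 1.32 × 10^-11
Assume [OH-] ≪ 0.59: [OH-] ≈ √(1.32 × 10^-11 × 0.59) = 2.79 × 10^-6 M
Check: 0.00047% ionized — well under 5%, approximation valid.
pOH = −log(2.79 × 10^-6) = 5.55; pH = 14.00 − 5.55 = 8.45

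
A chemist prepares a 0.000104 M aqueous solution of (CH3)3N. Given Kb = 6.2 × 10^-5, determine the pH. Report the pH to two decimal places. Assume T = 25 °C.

(CH3)3N + H2O ⇌ (CH3)3NH+ + OH-
From the ICE table, Kb = x²/(0.000104 − x) = 6.2 × 10^-5.
x is not negligible relative to C₀; solve x² + 6.2e-05·x − 6.45e-09 = 0.
x = [−6.2e-05 + √(6.2e-05² + 2.58e-08)]/2 = 5.51 × 10^-5 M
pOH = 4.26, so pH = 14.00 − pOH = 9.74

pH = 9.74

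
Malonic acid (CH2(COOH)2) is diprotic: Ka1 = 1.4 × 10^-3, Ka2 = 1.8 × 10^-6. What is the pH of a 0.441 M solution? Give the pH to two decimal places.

Ka1 ≫ Ka2, so treat the first dissociation as the only significant source of H+.
Ka1 = x²/(0.441 − x) = 1.4 × 10^-3
Solving the quadratic: x = (−Ka1 + √(Ka1² + 4·Ka1·C₀))/2 = 2.42 × 10^-2 M
pH = −log(2.42 × 10^-2) = 1.62

pH = 1.62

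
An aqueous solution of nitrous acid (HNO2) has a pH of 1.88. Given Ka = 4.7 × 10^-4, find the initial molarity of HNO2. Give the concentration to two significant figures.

[H+] = 10^(-1.88) = 1.32 × 10^-2 M = x
Ka = x²/(C₀ − x) ⇒ C₀ = x + x²/Ka
C₀ = 1.32 × 10^-2 + (1.32 × 10^-2)²/(4.7 × 10^-4) = 3.84 × 10^-1 M

C₀ = 3.8 × 10^-1 M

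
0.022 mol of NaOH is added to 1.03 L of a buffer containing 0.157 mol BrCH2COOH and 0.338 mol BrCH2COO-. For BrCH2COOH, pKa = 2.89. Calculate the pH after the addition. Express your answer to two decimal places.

OH- converts BrCH2COOH to BrCH2COO-: BrCH2COOH → 0.135 mol, BrCH2COO- → 0.36 mol.
pH = pKa + log(n_BrCH2COO-/n_BrCH2COOH) = 2.89 + log(0.36/0.135) = 2.89 + (+0.426)

pH = 3.32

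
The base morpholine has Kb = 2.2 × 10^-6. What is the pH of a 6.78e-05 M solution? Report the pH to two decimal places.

pH = 9.05

C4H8ONH + H2O ⇌ C4H8ONH2+ + OH-
From the ICE table, Kb = x²/(6.78e-05 − x) = 2.2 × 10^-6.
The 5% rule fails; solving x² + Kb·x − Kb·C₀ = 0 exactly:
x = [−2.2e-06 + √(2.2e-06² + 5.97e-10)]/2 = 1.12 × 10^-5 M
pOH = −log(1.12 × 10^-5) = 4.95; pH = 14.00 − 4.95 = 9.05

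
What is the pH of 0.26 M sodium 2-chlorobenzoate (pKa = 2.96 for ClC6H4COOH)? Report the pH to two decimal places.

pH = 8.19

ClC6H4COO- is the conjugate base of the weak acid ClC6H4COOH.
Ka = 10^(−2.96) = 1.10 × 10^-3
Kb = Kw/Ka = 1.0×10^-14 / 1.10 × 10^-3 = 9.09 × 10^-12
Kb = x²/(0.26 − x) = 9.09 × 10^-12
Since Kb ≪ C₀, x ≈ √(Kb·C₀) = 1.54 × 10^-6 M.
pOH = −log(1.54 × 10^-6) = 5.81; pH = 14.00 − 5.81 = 8.19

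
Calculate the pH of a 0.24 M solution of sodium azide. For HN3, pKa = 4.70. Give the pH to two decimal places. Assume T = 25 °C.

N3- is the conjugate base of the weak acid HN3.
Ka = 10^(−4.70) = 2.00 × 10^-5
Kb = Kw/Ka = 1.0×10^-14 / 2.00 × 10^-5 = 5.00 × 10^-10
From the ICE table, Kb = [OH-]²/(0.24 − [OH-]) = 5.00 × 10^-10.
Since Kb ≪ C₀, [OH-] ≈ √(Kb·C₀) = 1.10 × 10^-5 M.
([OH-]/C₀ = 0.0046% < 5%, so the approximation holds.)
pOH = 4.96, so pH = 14.00 − pOH = 9.04

pH = 9.04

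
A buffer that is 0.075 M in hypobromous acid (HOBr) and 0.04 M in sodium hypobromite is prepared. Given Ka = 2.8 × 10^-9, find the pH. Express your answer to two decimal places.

pKa = −log(2.8 × 10^-9) = 8.553
Henderson–Hasselbalch: pH = pKa + log([OBr-]/[HOBr]) = 8.553 + log(0.04/0.075)
pH = 8.553 + (-0.273) = 8.28

pH = 8.28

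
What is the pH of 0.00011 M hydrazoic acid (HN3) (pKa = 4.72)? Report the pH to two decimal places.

pH = 4.43

HN3 ⇌ N3- + H+
Ka = 10^(−4.72) = 1.91 × 10^-5
From the ICE table, Ka = x²/(0.00011 − x) = 1.91 × 10^-5.
x is not negligible relative to C₀; solve x² + 1.91e-05·x − 2.1e-09 = 0.
x = [−1.91e-05 + √(1.91e-05² + 8.4e-09)]/2 = 3.73 × 10^-5 M
pH = −log[H+] = −log(3.73 × 10^-5) = 4.43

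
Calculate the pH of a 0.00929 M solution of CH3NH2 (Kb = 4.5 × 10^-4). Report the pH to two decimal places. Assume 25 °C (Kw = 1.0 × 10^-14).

pH = 11.26

CH3NH2 + H2O ⇌ CH3NH3+ + OH-
Let x = [OH-] at equilibrium. Kb = x²/(0.00929 − x).
Here C₀/Kb ≈ 20.6, so the small-x approximation fails. Use the quadratic:
x = [−0.00045 + √(0.00045² + 1.67e-05)]/2 = 1.83 × 10^-3 M
pOH = −log(1.83 × 10^-3) = 2.74; pH = 14.00 − 2.74 = 11.26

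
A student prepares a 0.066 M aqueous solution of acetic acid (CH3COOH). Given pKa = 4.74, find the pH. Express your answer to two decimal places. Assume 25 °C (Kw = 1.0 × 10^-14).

pH = 2.96

CH3COOH ⇌ CH3COO- + H+
Ka = 10^(−4.74) = 1.82 × 10^-5
Ka = [H+]²/(0.066 − [H+]) = 1.82 × 10^-5
Assume [H+] ≪ 0.066: [H+] ≈ √(1.82 × 10^-5 × 0.066) = 1.10 × 10^-3 M
pH = −log(1.10 × 10^-3) = 2.96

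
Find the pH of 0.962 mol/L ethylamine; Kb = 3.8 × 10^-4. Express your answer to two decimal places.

C2H5NH2 + H2O ⇌ C2H5NH3+ + OH-
Kb = [OH-]²/(0.962 − [OH-]) = 3.8 × 10^-4
Since Kb ≪ C₀, [OH-] ≈ √(Kb·C₀) = 1.91 × 10^-2 M.
([OH-]/C₀ = 2% < 5%, so the approximation holds.)
pOH = 1.72, so pH = 14.00 − pOH = 12.28

pH = 12.28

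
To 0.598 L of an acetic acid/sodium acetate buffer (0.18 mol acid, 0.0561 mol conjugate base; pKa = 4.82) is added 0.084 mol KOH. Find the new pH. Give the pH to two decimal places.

After neutralization: n(CH3COOH) = 0.096 mol, n(CH3COO-) = 0.14 mol.
pH = pKa + log([A⁻]/[HA]) = 4.82 + log(0.14/0.096) = 4.82 +0.164

pH = 4.98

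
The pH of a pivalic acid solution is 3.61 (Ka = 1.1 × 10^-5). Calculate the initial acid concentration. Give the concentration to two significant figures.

C₀ = 5.7 × 10^-3 M

[H+] = 10^(-3.61) = 2.45 × 10^-4 M = x
Ka = x²/(C₀ − x) ⇒ C₀ = x + x²/Ka
C₀ = 2.45 × 10^-4 + (2.45 × 10^-4)²/(1.1 × 10^-5) = 5.70 × 10^-3 M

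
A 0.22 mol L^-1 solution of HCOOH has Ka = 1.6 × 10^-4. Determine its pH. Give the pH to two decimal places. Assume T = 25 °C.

HCOOH ⇌ HCOO- + H+
Ka = x²/(0.22 − x) = 1.6 × 10^-4
Neglecting x in the denominator: x = √(1.6 × 10^-4 × 0.22) = 5.93 × 10^-3 M
pH = −log(5.93 × 10^-3) = 2.23

pH = 2.23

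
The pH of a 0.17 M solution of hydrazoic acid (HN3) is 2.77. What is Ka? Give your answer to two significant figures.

[H+] = 10^(-2.77) = 1.70 × 10^-3 M
At equilibrium [HA] = 0.17 − 1.70 × 10^-3 = 1.68 × 10^-1 M
Ka = [H+][A-]/[HA] = (1.70 × 10^-3)² / 1.68 × 10^-1 = 1.7 × 10^-5

Ka = 1.7 × 10^-5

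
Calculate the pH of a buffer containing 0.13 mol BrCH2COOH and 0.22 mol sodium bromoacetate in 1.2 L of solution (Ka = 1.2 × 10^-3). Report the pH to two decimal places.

pKa = −log(1.2 × 10^-3) = 2.921
pH = pKa + log([A⁻]/[HA]) = 2.921 + log(0.22/0.13)
pH = 2.921 + (+0.228) = 3.15

pH = 3.15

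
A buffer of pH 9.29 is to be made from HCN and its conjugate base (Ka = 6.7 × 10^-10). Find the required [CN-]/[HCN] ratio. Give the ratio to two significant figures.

pKa = -log(6.7 × 10^-10) = 9.174
pH = pKa + log(r) ⇒ log(r) = 9.29 − 9.174 = +0.116
r = [CN-]/[HCN] = 10^(+0.116) = 1.31

ratio = 1.3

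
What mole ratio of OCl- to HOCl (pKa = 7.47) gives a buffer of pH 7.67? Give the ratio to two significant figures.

ratio = 1.6

pH = pKa + log(r) ⇒ log(r) = 7.67 − 7.47 = +0.20
r = [OCl-]/[HOCl] = 10^(+0.20) = 1.58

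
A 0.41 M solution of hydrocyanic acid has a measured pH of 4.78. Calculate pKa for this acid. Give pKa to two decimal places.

[H+] = 10^(-4.78) = 1.66 × 10^-5 M
At equilibrium [HA] = 0.41 − 1.66 × 10^-5 = 4.10 × 10^-1 M
Ka = [H+][A-]/[HA] = (1.66 × 10^-5)² / 4.10 × 10^-1 = 6.72 × 10^-10
pKa = -log(6.72 × 10^-10) = 9.17

pKa = 9.17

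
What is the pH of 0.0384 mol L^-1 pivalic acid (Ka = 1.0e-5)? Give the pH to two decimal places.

(CH3)3CCOOH ⇌ (CH3)3CCOO- + H+
Let x = [H+] at equilibrium. Ka = x²/(0.0384 − x).
Since Ka ≪ C₀, x ≈ √(Ka·C₀) = 6.20 × 10^-4 M.
(x/C₀ = 1.6% < 5%, so the approximation holds.)
pH = −log(6.20 × 10^-4) = 3.21

pH = 3.21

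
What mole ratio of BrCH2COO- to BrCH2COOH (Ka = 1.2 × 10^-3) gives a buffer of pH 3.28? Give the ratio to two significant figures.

pKa = -log(1.2 × 10^-3) = 2.921
pH = pKa + log(r) ⇒ log(r) = 3.28 − 2.921 = +0.359
r = [BrCH2COO-]/[BrCH2COOH] = 10^(+0.359) = 2.29

ratio = 2.3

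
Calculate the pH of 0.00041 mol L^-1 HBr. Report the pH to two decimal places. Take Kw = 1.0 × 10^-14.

HBr is a strong acid and dissociates completely, so [H+] = 0.00041 M.
pH = -log(0.00041) = 3.39

pH = 3.39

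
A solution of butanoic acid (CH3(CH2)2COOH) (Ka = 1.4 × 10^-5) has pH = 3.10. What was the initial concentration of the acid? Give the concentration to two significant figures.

[H+] = 10^(-3.10) = 7.94 × 10^-4 M = x
Ka = x²/(C₀ − x) ⇒ C₀ = x + x²/Ka
C₀ = 7.94 × 10^-4 + (7.94 × 10^-4)²/(1.4 × 10^-5) = 4.58 × 10^-2 M

C₀ = 4.6 × 10^-2 M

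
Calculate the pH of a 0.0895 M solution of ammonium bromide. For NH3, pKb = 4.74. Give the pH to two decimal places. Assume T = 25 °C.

pH = 5.15

NH4+ is the conjugate acid of the weak base NH3.
Kb = 10^(−4.74) = 1.82 × 10^-5
Ka = Kw/Kb = 1.0×10^-14 / 1.82 × 10^-5 = 5.49 × 10^-10
Let x = [H+] at equilibrium. Ka = x²/(0.0895 − x).
Assume x ≪ 0.0895: x ≈ √(5.49 × 10^-10 × 0.0895) = 7.01 × 10^-6 M
(x/C₀ = 0.0078% < 5%, so the approximation holds.)
pH = −log(7.01 × 10^-6) = 5.15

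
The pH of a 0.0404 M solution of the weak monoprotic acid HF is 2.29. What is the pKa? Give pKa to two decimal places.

pKa = 3.13

[H+] = 10^(-2.29) = 5.13 × 10^-3 M
At equilibrium [HA] = 0.0404 − 5.13 × 10^-3 = 3.53 × 10^-2 M
Ka = [H+][A-]/[HA] = (5.13 × 10^-3)² / 3.53 × 10^-2 = 7.46 × 10^-4
pKa = -log(7.46 × 10^-4) = 3.13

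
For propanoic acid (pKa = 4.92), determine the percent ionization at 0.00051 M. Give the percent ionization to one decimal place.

CH3CH2COOH ⇌ CH3CH2COO- + H+; let x = [H+] at equilibrium.
Ka = 10^(−4.92) = 1.20 × 10^-5
Ka = x²/(C₀ − x); solving the quadratic gives x = 7.25 × 10^-5 M.
% ionization = x/C₀ × 100% = 7.25 × 10^-5/0.00051 × 100% = 14.2%

14.2%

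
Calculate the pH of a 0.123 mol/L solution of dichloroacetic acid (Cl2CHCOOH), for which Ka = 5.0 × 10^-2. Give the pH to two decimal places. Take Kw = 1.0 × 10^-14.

Cl2CHCOOH ⇌ Cl2CHCOO- + H+
Ka = x²/(0.123 − x) = 5.0 × 10^-2
The 5% rule fails; solving x² + Ka·x − Ka·C₀ = 0 exactly:
x = [−0.05 + √(0.05² + 0.0246)]/2 = 5.73 × 10^-2 M
pH = −log(5.73 × 10^-2) = 1.24

pH = 1.24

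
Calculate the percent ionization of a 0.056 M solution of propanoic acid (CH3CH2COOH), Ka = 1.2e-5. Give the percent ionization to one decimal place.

CH3CH2COOH ⇌ CH3CH2COO- + H+; let x = [H+] at equilibrium.
x ≈ √(Ka·C₀) = √(1.2 × 10^-5 × 0.056) = 8.20 × 10^-4 M
Fraction ionized = 8.20 × 10^-4 / 0.056 = 0.0146 → 1.5%

1.5%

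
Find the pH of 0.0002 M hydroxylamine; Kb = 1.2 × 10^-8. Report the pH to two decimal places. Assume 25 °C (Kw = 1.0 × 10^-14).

NH2OH + H2O ⇌ NH3OH+ + OH-
From the ICE table, Kb = [OH-]²/(0.0002 − [OH-]) = 1.2 × 10^-8.
Neglecting [OH-] in the denominator: [OH-] = √(1.2 × 10^-8 × 0.0002) = 1.55 × 10^-6 M
([OH-]/C₀ = 0.77% < 5%, so the approximation holds.)
pOH = 5.81, so pH = 14.00 − pOH = 8.19

pH = 8.19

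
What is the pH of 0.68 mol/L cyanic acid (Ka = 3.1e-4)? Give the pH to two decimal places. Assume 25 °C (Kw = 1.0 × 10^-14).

HOCN ⇌ OCN- + H+
Ka = x²/(0.68 − x) = 3.1 × 10^-4
Assume x ≪ 0.68: x ≈ √(3.1 × 10^-4 × 0.68) = 1.45 × 10^-2 M
Check: 2.1% ionized — well under 5%, approximation valid.
pH = −log[H+] = −log(1.45 × 10^-2) = 1.84

pH = 1.84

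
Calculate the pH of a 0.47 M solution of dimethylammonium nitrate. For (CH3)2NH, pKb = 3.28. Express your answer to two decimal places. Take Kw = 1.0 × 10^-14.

pH = 5.52

(CH3)2NH2+ is the conjugate acid of the weak base (CH3)2NH.
Kb = 10^(−3.28) = 5.25 × 10^-4
Ka = Kw/Kb = 1.0×10^-14 / 5.25 × 10^-4 = 1.90 × 10^-11
From the ICE table, Ka = [H+]²/(0.47 − [H+]) = 1.90 × 10^-11.
Assume [H+] ≪ 0.47: [H+] ≈ √(1.90 × 10^-11 × 0.47) = 2.99 × 10^-6 M
([H+]/C₀ = 0.00064% < 5%, so the approximation holds.)
pH = −log(2.99 × 10^-6) = 5.52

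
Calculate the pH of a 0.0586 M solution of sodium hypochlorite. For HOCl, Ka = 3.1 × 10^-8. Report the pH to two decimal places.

OCl- is the conjugate base of the weak acid HOCl.
Kb = Kw/Ka = 1.0×10^-14 / 3.1 × 10^-8 = 3.23 × 10^-7
Let x = [OH-] at equilibrium. Kb = x²/(0.0586 − x).
Assume x ≪ 0.0586: x ≈ √(3.23 × 10^-7 × 0.0586) = 1.38 × 10^-4 M
(x/C₀ = 0.23% < 5%, so the approximation holds.)
pOH = 3.86, so pH = 14.00 − pOH = 10.14

pH = 10.14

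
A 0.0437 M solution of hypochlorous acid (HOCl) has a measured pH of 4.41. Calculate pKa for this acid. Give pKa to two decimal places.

pKa = 7.46

[H+] = 10^(-4.41) = 3.89 × 10^-5 M
At equilibrium [HA] = 0.0437 − 3.89 × 10^-5 = 4.37 × 10^-2 M
Ka = [H+][A-]/[HA] = (3.89 × 10^-5)² / 4.37 × 10^-2 = 3.46 × 10^-8
pKa = -log(3.46 × 10^-8) = 7.46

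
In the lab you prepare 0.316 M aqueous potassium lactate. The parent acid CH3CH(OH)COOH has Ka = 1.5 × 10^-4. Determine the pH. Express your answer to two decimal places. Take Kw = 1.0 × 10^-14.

CH3CH(OH)COO- is the conjugate base of the weak acid CH3CH(OH)COOH.
Kb = Kw/Ka = 1.0×10^-14 / 1.5 × 10^-4 = 6.67 × 10^-11
Let x = [OH-] at equilibrium. Kb = x²/(0.316 − x).
Assume x ≪ 0.316: x ≈ √(6.67 × 10^-11 × 0.316) = 4.59 × 10^-6 M
Check: 0.0015% ionized — well under 5%, approximation valid.
pOH = 5.34, so pH = 14.00 − pOH = 8.66

pH = 8.66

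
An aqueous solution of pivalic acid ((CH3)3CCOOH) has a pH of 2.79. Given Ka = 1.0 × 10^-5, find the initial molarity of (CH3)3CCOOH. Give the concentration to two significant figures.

C₀ = 2.6 × 10^-1 M

[H+] = 10^(-2.79) = 1.62 × 10^-3 M = x
Ka = x²/(C₀ − x) ⇒ C₀ = x + x²/Ka
C₀ = 1.62 × 10^-3 + (1.62 × 10^-3)²/(1.0 × 10^-5) = 2.64 × 10^-1 M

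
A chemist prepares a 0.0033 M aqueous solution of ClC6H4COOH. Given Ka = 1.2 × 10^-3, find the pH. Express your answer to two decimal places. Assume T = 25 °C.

pH = 2.83

ClC6H4COOH ⇌ ClC6H4COO- + H+
From the ICE table, Ka = [H+]²/(0.0033 − [H+]) = 1.2 × 10^-3.
The 5% rule fails; solving [H+]² + Ka·[H+] − Ka·C₀ = 0 exactly:
[H+] = (−Ka + √(Ka² + 4·Ka·C₀))/2 = 1.48 × 10^-3 M
pH = −log(1.48 × 10^-3) = 2.83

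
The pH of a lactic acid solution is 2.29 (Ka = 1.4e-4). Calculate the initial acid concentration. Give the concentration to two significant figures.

C₀ = 1.9 × 10^-1 M

[H+] = 10^(-2.29) = 5.13 × 10^-3 M = x
Ka = x²/(C₀ − x) ⇒ C₀ = x + x²/Ka
C₀ = 5.13 × 10^-3 + (5.13 × 10^-3)²/(1.4 × 10^-4) = 1.93 × 10^-1 M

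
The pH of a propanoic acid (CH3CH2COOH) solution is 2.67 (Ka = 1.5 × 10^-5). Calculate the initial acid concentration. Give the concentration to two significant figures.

C₀ = 3.1 × 10^-1 M

[H+] = 10^(-2.67) = 2.14 × 10^-3 M = x
Ka = x²/(C₀ − x) ⇒ C₀ = x + x²/Ka
C₀ = 2.14 × 10^-3 + (2.14 × 10^-3)²/(1.5 × 10^-5) = 3.07 × 10^-1 M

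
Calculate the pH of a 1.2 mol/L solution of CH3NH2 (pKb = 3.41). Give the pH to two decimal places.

CH3NH2 + H2O ⇌ CH3NH3+ + OH-
Kb = 10^(−3.41) = 3.89 × 10^-4
From the ICE table, Kb = [OH-]²/(1.2 − [OH-]) = 3.89 × 10^-4.
Since Kb ≪ C₀, [OH-] ≈ √(Kb·C₀) = 2.16 × 10^-2 M.
([OH-]/C₀ = 1.8% < 5%, so the approximation holds.)
pOH = −log(2.16 × 10^-2) = 1.67; pH = 14.00 − 1.67 = 12.33

pH = 12.33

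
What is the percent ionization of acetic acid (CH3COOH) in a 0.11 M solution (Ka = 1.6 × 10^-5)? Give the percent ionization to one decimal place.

1.2%

CH3COOH ⇌ CH3COO- + H+; let x = [H+] at equilibrium.
x ≈ √(Ka·C₀) = √(1.6 × 10^-5 × 0.11) = 1.33 × 10^-3 M
Fraction ionized = 1.33 × 10^-3 / 0.11 = 0.0121 → 1.2%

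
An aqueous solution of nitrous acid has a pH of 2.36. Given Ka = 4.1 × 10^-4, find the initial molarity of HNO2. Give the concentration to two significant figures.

C₀ = 5.1 × 10^-2 M

[H+] = 10^(-2.36) = 4.37 × 10^-3 M = x
Ka = x²/(C₀ − x) ⇒ C₀ = x + x²/Ka
C₀ = 4.37 × 10^-3 + (4.37 × 10^-3)²/(4.1 × 10^-4) = 5.09 × 10^-2 M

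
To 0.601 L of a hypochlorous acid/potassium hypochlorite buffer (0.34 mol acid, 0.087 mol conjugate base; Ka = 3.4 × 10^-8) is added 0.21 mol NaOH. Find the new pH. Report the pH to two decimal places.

OH- converts HOCl to OCl-: HOCl → 0.13 mol, OCl- → 0.297 mol.
pKa = −log(3.4 × 10^-8) = 7.469
pH = pKa + log([A⁻]/[HA]) = 7.469 + log(0.297/0.13) = 7.469 +0.359

pH = 7.83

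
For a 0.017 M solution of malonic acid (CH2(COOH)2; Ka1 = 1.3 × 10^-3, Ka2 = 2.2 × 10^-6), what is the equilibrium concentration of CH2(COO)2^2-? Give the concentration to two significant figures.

2.2 × 10^-6 M

First ionization gives [H+] ≈ [CH2(COOH)COO-] = 4.10 × 10^-3 M.
Second step: Ka2 = [H+][CH2(COO)2^2-]/[CH2(COOH)COO-] ≈ [CH2(COO)2^2-] (since [H+] ≈ [CH2(COOH)COO-]).
So [CH2(COO)2^2-] ≈ Ka2.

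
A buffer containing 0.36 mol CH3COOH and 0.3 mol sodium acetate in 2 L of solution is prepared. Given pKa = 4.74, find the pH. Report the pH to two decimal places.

Henderson–Hasselbalch: pH = pKa + log([CH3COO-]/[CH3COOH]) = 4.74 + log(0.3/0.36)
pH = 4.74 + (-0.079) = 4.66

pH = 4.66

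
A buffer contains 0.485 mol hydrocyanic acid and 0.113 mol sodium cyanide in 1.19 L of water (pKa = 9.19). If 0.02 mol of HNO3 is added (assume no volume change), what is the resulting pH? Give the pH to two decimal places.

After neutralization: n(HCN) = 0.505 mol, n(CN-) = 0.093 mol.
pH = pKa + log(n_CN-/n_HCN) = 9.19 + log(0.093/0.505) = 9.19 + (-0.735)

pH = 8.46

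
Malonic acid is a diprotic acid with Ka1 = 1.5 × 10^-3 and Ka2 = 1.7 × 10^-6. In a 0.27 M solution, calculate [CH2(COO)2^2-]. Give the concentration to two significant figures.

First ionization gives [H+] ≈ [CH2(COOH)COO-] = 1.94 × 10^-2 M.
Second step: Ka2 = [H+][CH2(COO)2^2-]/[CH2(COOH)COO-] ≈ [CH2(COO)2^2-] (since [H+] ≈ [CH2(COOH)COO-]).
So [CH2(COO)2^2-] ≈ Ka2.

1.7 × 10^-6 M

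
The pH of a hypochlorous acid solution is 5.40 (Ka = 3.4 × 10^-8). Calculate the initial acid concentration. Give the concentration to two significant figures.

C₀ = 4.7 × 10^-4 M

[H+] = 10^(-5.40) = 3.98 × 10^-6 M = x
Ka = x²/(C₀ − x) ⇒ C₀ = x + x²/Ka
C₀ = 3.98 × 10^-6 + (3.98 × 10^-6)²/(3.4 × 10^-8) = 4.70 × 10^-4 M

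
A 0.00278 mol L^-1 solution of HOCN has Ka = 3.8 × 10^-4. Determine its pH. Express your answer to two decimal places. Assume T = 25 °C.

pH = 3.07

HOCN ⇌ OCN- + H+
From the ICE table, Ka = [H+]²/(0.00278 − [H+]) = 3.8 × 10^-4.
Here C₀/Ka ≈ 7.32, so the small-[H+] approximation fails. Use the quadratic:
[H+] = (−Ka + √(Ka² + 4·Ka·C₀))/2 = 8.55 × 10^-4 M
pH = −log(8.55 × 10^-4) = 3.07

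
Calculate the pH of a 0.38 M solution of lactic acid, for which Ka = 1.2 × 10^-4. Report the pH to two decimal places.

CH3CH(OH)COOH ⇌ CH3CH(OH)COO- + H+
From the ICE table, Ka = x²/(0.38 − x) = 1.2 × 10^-4.
Assume x ≪ 0.38: x ≈ √(1.2 × 10^-4 × 0.38) = 6.75 × 10^-3 M
Check: 1.8% ionized — well under 5%, approximation valid.
pH = −log(6.75 × 10^-3) = 2.17

pH = 2.17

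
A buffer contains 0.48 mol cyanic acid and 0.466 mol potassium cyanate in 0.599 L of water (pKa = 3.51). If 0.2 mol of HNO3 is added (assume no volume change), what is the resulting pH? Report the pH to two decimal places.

Added H+ converts OCN- to HOCN: HOCN → 0.68 mol, OCN- → 0.266 mol.
Henderson–Hasselbalch with mole ratio 0.266/0.68: pH = 3.51 + (-0.408)

pH = 3.10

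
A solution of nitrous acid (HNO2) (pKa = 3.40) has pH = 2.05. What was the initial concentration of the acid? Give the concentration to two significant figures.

[H+] = 10^(-2.05) = 8.91 × 10^-3 M = x
Ka = 10^(−3.40) = 3.98 × 10^-4
Ka = x²/(C₀ − x) ⇒ C₀ = x + x²/Ka
C₀ = 8.91 × 10^-3 + (8.91 × 10^-3)²/(3.98 × 10^-4) = 2.08 × 10^-1 M

C₀ = 2.1 × 10^-1 M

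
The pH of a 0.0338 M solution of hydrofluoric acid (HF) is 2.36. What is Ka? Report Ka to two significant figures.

Ka = 6.5 × 10^-4

[H+] = 10^(-2.36) = 4.37 × 10^-3 M
At equilibrium [HA] = 0.0338 − 4.37 × 10^-3 = 2.94 × 10^-2 M
Ka = [H+][A-]/[HA] = (4.37 × 10^-3)² / 2.94 × 10^-2 = 6.5 × 10^-4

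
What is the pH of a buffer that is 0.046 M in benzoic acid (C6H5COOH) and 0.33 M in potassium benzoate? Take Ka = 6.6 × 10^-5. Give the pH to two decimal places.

pKa = −log(6.6 × 10^-5) = 4.180
Henderson–Hasselbalch: pH = pKa + log([C6H5COO-]/[C6H5COOH]) = 4.180 + log(0.33/0.046)
pH = 4.180 + (+0.856) = 5.04

pH = 5.04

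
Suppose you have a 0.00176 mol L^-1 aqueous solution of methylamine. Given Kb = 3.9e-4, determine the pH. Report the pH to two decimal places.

pH = 10.82

CH3NH2 + H2O ⇌ CH3NH3+ + OH-
From the ICE table, Kb = [OH-]²/(0.00176 − [OH-]) = 3.9 × 10^-4.
Here C₀/Kb ≈ 4.51, so the small-[OH-] approximation fails. Use the quadratic:
[OH-] = [−0.00039 + √(0.00039² + 2.75e-06)]/2 = 6.56 × 10^-4 M
pOH = −log(6.56 × 10^-4) = 3.18; pH = 14.00 − 3.18 = 10.82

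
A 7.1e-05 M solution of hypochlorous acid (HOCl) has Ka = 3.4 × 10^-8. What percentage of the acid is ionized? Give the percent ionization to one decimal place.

HOCl ⇌ OCl- + H+; let x = [H+] at equilibrium.
x ≈ √(Ka·C₀) = √(3.4 × 10^-8 × 7.1e-05) = 1.55 × 10^-6 M
% ionization = x/C₀ × 100% = 1.55 × 10^-6/7.1e-05 × 100% = 2.2%

2.2%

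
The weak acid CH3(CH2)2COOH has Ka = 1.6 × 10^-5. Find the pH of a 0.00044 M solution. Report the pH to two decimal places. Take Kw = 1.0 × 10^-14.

pH = 4.12

CH3(CH2)2COOH ⇌ CH3(CH2)2COO- + H+
Let x = [H+] at equilibrium. Ka = x²/(0.00044 − x).
x is not negligible relative to C₀; solve x² + 1.6e-05·x − 7.04e-09 = 0.
x = (−Ka + √(Ka² + 4·Ka·C₀))/2 = 7.63 × 10^-5 M
pH = −log(7.63 × 10^-5) = 4.12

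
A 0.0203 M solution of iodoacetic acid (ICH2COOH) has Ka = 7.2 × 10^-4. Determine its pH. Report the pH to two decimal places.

pH = 2.46

ICH2COOH ⇌ ICH2COO- + H+
Ka = x²/(0.0203 − x) = 7.2 × 10^-4
Here C₀/Ka ≈ 28.2, so the small-x approximation fails. Use the quadratic:
x = [−0.00072 + √(0.00072² + 5.85e-05)]/2 = 3.48 × 10^-3 M
pH = −log[H+] = −log(3.48 × 10^-3) = 2.46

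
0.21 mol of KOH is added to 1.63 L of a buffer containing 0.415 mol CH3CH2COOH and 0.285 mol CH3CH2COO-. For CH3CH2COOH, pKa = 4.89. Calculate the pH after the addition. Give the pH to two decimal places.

After neutralization: n(CH3CH2COOH) = 0.205 mol, n(CH3CH2COO-) = 0.495 mol.
pH = pKa + log(n_CH3CH2COO-/n_CH3CH2COOH) = 4.89 + log(0.495/0.205) = 4.89 + (+0.383)

pH = 5.27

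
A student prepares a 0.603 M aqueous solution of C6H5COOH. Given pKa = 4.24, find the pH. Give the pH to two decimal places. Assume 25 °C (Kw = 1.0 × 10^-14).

pH = 2.23

C6H5COOH ⇌ C6H5COO- + H+
Ka = 10^(−4.24) = 5.75 × 10^-5
Let x = [H+] at equilibrium. Ka = x²/(0.603 − x).
Assume x ≪ 0.603: x ≈ √(5.75 × 10^-5 × 0.603) = 5.89 × 10^-3 M
(x/C₀ = 0.98% < 5%, so the approximation holds.)
pH = −log[H+] = −log(5.89 × 10^-3) = 2.23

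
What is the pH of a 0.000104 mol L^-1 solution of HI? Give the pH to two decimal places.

pH = 3.98

HI is a strong acid and dissociates completely, so [H+] = 0.000104 M.
pH = -log(0.000104) = 3.98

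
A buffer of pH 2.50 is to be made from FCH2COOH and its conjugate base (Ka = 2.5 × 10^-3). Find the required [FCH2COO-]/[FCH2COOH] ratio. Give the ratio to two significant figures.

pKa = -log(2.5 × 10^-3) = 2.602
pH = pKa + log(r) ⇒ log(r) = 2.50 − 2.602 = -0.102
r = [FCH2COO-]/[FCH2COOH] = 10^(-0.102) = 0.791

ratio = 0.79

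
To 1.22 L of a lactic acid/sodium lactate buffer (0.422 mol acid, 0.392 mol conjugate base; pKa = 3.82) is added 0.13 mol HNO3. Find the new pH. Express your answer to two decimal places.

Added H+ converts CH3CH(OH)COO- to CH3CH(OH)COOH: CH3CH(OH)COOH → 0.552 mol, CH3CH(OH)COO- → 0.262 mol.
Henderson–Hasselbalch with mole ratio 0.262/0.552: pH = 3.82 + (-0.324)

pH = 3.50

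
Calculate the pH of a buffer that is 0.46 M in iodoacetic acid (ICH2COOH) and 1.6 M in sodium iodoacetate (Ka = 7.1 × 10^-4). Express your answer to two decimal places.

pKa = −log(7.1 × 10^-4) = 3.149
Henderson–Hasselbalch: pH = pKa + log([ICH2COO-]/[ICH2COOH]) = 3.149 + log(1.6/0.46)
pH = 3.149 + (+0.541) = 3.69

pH = 3.69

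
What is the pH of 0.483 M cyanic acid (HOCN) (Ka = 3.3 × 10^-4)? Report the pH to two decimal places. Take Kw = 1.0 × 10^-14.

HOCN ⇌ OCN- + H+
Ka = [H+]²/(0.483 − [H+]) = 3.3 × 10^-4
Since Ka ≪ C₀, [H+] ≈ √(Ka·C₀) = 1.26 × 10^-2 M.
([H+]/C₀ = 2.6% < 5%, so the approximation holds.)
pH = −log(1.26 × 10^-2) = 1.90

pH = 1.90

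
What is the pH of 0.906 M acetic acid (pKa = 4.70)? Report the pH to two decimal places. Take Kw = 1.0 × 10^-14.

pH = 2.37

CH3COOH ⇌ CH3COO- + H+
Ka = 10^(−4.70) = 2.00 × 10^-5
Ka = [H+]²/(0.906 − [H+]) = 2.00 × 10^-5
Assume [H+] ≪ 0.906: [H+] ≈ √(2.00 × 10^-5 × 0.906) = 4.26 × 10^-3 M
([H+]/C₀ = 0.47% < 5%, so the approximation holds.)
pH = −log[H+] = −log(4.26 × 10^-3) = 2.37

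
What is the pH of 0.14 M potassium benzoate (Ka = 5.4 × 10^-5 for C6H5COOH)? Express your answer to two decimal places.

C6H5COO- is the conjugate base of the weak acid C6H5COOH.
Kb = Kw/Ka = 1.0×10^-14 / 5.4 × 10^-5 = 1.85 × 10^-10
Kb = [OH-]²/(0.14 − [OH-]) = 1.85 × 10^-10
Since Kb ≪ C₀, [OH-] ≈ √(Kb·C₀) = 5.09 × 10^-6 M.
Check: 0.0036% ionized — well under 5%, approximation valid.
pOH = −log(5.09 × 10^-6) = 5.29; pH = 14.00 − 5.29 = 8.71

pH = 8.71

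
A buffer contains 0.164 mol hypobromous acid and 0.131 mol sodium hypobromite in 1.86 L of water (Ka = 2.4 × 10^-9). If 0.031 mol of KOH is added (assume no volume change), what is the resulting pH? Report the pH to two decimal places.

OH- converts HOBr to OBr-: HOBr → 0.133 mol, OBr- → 0.162 mol.
pKa = −log(2.4 × 10^-9) = 8.620
pH = pKa + log([A⁻]/[HA]) = 8.620 + log(0.162/0.133) = 8.620 +0.086

pH = 8.71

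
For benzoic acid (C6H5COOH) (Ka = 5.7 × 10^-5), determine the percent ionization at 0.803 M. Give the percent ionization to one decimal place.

C6H5COOH ⇌ C6H5COO- + H+; let x = [H+] at equilibrium.
x ≈ √(Ka·C₀) = √(5.7 × 10^-5 × 0.803) = 6.77 × 10^-3 M
Fraction ionized = 6.77 × 10^-3 / 0.803 = 0.0084 → 0.8%

0.8%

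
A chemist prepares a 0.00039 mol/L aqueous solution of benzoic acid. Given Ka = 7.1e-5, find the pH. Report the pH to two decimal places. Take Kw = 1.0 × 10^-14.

C6H5COOH ⇌ C6H5COO- + H+
Let x = [H+] at equilibrium. Ka = x²/(0.00039 − x).
x is not negligible relative to C₀; solve x² + 7.1e-05·x − 2.77e-08 = 0.
x = [−7.1e-05 + √(7.1e-05² + 1.11e-07)]/2 = 1.35 × 10^-4 M
pH = −log(1.35 × 10^-4) = 3.87

pH = 3.87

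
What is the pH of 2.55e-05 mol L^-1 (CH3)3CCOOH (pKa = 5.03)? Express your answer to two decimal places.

(CH3)3CCOOH ⇌ (CH3)3CCOO- + H+
Ka = 10^(−5.03) = 9.33 × 10^-6
From the ICE table, Ka = [H+]²/(2.55e-05 − [H+]) = 9.33 × 10^-6.
Here C₀/Ka ≈ 2.73, so the small-[H+] approximation fails. Use the quadratic:
[H+] = (−Ka + √(Ka² + 4·Ka·C₀))/2 = 1.14 × 10^-5 M
pH = −log[H+] = −log(1.14 × 10^-5) = 4.94

pH = 4.94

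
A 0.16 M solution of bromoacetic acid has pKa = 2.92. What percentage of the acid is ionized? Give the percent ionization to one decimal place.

8.3%

BrCH2COOH ⇌ BrCH2COO- + H+; let x = [H+] at equilibrium.
Ka = 10^(−2.92) = 1.20 × 10^-3
Ka = x²/(C₀ − x); solving the quadratic gives x = 1.33 × 10^-2 M.
Fraction ionized = 1.33 × 10^-2 / 0.16 = 0.0831 → 8.3%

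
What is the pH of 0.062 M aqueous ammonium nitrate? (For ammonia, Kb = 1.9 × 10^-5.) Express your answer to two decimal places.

pH = 5.24

NH4+ is the conjugate acid of the weak base NH3.
Ka = Kw/Kb = 1.0×10^-14 / 1.9 × 10^-5 = 5.26 × 10^-10
From the ICE table, Ka = x²/(0.062 − x) = 5.26 × 10^-10.
Assume x ≪ 0.062: x ≈ √(5.26 × 10^-10 × 0.062) = 5.71 × 10^-6 M
pH = −log[H+] = −log(5.71 × 10^-6) = 5.24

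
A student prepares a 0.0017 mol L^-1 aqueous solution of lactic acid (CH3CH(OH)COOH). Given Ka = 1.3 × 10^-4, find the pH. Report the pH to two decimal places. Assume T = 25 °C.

CH3CH(OH)COOH ⇌ CH3CH(OH)COO- + H+
Let x = [H+] at equilibrium. Ka = x²/(0.0017 − x).
x is not negligible relative to C₀; solve x² + 0.00013·x − 2.21e-07 = 0.
x = (−Ka + √(Ka² + 4·Ka·C₀))/2 = 4.10 × 10^-4 M
pH = −log(4.10 × 10^-4) = 3.39

pH = 3.39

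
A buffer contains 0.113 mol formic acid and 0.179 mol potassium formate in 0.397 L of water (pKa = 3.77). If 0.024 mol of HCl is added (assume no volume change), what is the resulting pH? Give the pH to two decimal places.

Added H+ converts HCOO- to HCOOH: HCOOH → 0.137 mol, HCOO- → 0.155 mol.
pH = pKa + log(n_HCOO-/n_HCOOH) = 3.77 + log(0.155/0.137) = 3.77 + (+0.054)

pH = 3.82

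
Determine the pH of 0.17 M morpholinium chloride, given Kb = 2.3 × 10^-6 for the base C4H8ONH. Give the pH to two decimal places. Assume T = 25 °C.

pH = 4.57

C4H8ONH2+ is the conjugate acid of the weak base C4H8ONH.
Ka = Kw/Kb = 1.0×10^-14 / 2.3 × 10^-6 = 4.35 × 10^-9
Ka = [H+]²/(0.17 − [H+]) = 4.35 × 10^-9
Neglecting [H+] in the denominator: [H+] = √(4.35 × 10^-9 × 0.17) = 2.72 × 10^-5 M
pH = −log(2.72 × 10^-5) = 4.57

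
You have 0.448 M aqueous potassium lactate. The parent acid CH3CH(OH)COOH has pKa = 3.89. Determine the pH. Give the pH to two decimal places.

pH = 8.77

CH3CH(OH)COO- is the conjugate base of the weak acid CH3CH(OH)COOH.
Ka = 10^(−3.89) = 1.29 × 10^-4
Kb = Kw/Ka = 1.0×10^-14 / 1.29 × 10^-4 = 7.75 × 10^-11
From the ICE table, Kb = [OH-]²/(0.448 − [OH-]) = 7.75 × 10^-11.
Since Kb ≪ C₀, [OH-] ≈ √(Kb·C₀) = 5.89 × 10^-6 M.
([OH-]/C₀ = 0.0013% < 5%, so the approximation holds.)
pOH = −log(5.89 × 10^-6) = 5.23; pH = 14.00 − 5.23 = 8.77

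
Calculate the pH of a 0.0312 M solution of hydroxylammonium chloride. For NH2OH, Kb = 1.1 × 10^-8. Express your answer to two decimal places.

NH3OH+ is the conjugate acid of the weak base NH2OH.
Ka = Kw/Kb = 1.0×10^-14 / 1.1 × 10^-8 = 9.09 × 10^-7
Ka = x²/(0.0312 − x) = 9.09 × 10^-7
Neglecting x in the denominator: x = √(9.09 × 10^-7 × 0.0312) = 1.68 × 10^-4 M
pH = −log[H+] = −log(1.68 × 10^-4) = 3.77

pH = 3.77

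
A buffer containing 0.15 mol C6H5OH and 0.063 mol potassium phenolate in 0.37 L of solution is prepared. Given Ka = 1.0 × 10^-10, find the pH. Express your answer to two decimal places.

pKa = −log(1.0 × 10^-10) = 10.000
Using pH = pKa + log([base]/[acid]) with [base]/[acid] = 0.063/0.15:
pH = 10.000 + (-0.377) = 9.62

pH = 9.62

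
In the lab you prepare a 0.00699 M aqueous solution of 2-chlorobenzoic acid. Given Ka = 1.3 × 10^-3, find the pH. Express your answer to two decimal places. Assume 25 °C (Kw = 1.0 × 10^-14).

pH = 2.61

ClC6H4COOH ⇌ ClC6H4COO- + H+
Let x = [H+] at equilibrium. Ka = x²/(0.00699 − x).
Here C₀/Ka ≈ 5.38, so the small-x approximation fails. Use the quadratic:
x = [−0.0013 + √(0.0013² + 3.63e-05)]/2 = 2.43 × 10^-3 M
pH = −log(2.43 × 10^-3) = 2.61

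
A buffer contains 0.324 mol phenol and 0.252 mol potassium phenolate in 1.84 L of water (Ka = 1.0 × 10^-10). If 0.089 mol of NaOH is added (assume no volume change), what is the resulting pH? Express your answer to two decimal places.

pH = 10.16

OH- converts C6H5OH to C6H5O-: C6H5OH → 0.235 mol, C6H5O- → 0.341 mol.
pKa = −log(1.0 × 10^-10) = 10.000
pH = pKa + log(n_C6H5O-/n_C6H5OH) = 10.000 + log(0.341/0.235) = 10.000 + (+0.162)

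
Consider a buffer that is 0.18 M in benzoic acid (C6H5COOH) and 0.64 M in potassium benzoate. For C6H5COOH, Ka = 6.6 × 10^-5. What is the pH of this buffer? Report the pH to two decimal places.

pH = 4.73

pKa = −log(6.6 × 10^-5) = 4.180
Using pH = pKa + log([base]/[acid]) with [base]/[acid] = 0.64/0.18:
pH = 4.180 + (+0.551) = 4.73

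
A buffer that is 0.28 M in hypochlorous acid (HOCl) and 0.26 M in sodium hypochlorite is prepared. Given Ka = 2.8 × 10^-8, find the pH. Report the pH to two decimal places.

pH = 7.52

pKa = −log(2.8 × 10^-8) = 7.553
Henderson–Hasselbalch: pH = pKa + log([OCl-]/[HOCl]) = 7.553 + log(0.26/0.28)
pH = 7.553 + (-0.032) = 7.52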